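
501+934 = 1435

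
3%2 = 1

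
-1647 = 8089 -9736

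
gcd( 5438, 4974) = 2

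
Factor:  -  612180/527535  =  -716/617=- 2^2*179^1 * 617^( - 1)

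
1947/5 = 1947/5 = 389.40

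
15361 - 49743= -34382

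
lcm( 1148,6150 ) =86100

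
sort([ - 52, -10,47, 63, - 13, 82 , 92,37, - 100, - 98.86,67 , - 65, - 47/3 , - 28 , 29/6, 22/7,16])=[-100, - 98.86, - 65, - 52, - 28, - 47/3,-13, - 10 , 22/7, 29/6, 16, 37 , 47,63, 67, 82,92]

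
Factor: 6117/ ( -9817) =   -  3^1*2039^1 * 9817^(- 1 ) 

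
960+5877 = 6837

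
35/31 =35/31 = 1.13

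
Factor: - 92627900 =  - 2^2*5^2*17^1* 23^2*103^1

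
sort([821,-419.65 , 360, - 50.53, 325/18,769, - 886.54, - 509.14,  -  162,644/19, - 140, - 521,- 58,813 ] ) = [ - 886.54, - 521, - 509.14, - 419.65,  -  162,-140, - 58, - 50.53, 325/18,644/19, 360,769,813,821] 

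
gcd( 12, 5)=1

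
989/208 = 4 + 157/208 = 4.75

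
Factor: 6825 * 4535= 30951375 = 3^1*5^3*7^1*13^1*907^1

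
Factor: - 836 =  - 2^2*11^1*19^1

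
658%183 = 109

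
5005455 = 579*8645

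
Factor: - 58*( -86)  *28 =2^4*7^1*29^1*43^1 = 139664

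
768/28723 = 768/28723=0.03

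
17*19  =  323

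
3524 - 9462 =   -  5938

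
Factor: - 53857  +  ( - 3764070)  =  - 43^1*88789^1 = -3817927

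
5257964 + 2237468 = 7495432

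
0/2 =0 = 0.00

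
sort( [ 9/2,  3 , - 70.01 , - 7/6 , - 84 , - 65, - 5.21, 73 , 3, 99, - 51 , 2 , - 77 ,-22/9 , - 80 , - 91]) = [ - 91, - 84, - 80 , - 77, - 70.01,  -  65,-51, - 5.21, - 22/9, - 7/6 , 2, 3,3, 9/2, 73,99]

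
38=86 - 48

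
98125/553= 177 + 244/553 = 177.44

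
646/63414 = 323/31707= 0.01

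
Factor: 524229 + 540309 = 2^1*3^2* 59141^1=1064538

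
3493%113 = 103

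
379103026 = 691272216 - 312169190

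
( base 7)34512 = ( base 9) 13100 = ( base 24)F7L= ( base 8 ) 21175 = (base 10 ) 8829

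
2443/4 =610 + 3/4  =  610.75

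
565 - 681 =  - 116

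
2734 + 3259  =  5993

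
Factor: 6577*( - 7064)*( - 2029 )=2^3*883^1 *2029^1*6577^1= 94267193912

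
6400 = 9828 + -3428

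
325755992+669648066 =995404058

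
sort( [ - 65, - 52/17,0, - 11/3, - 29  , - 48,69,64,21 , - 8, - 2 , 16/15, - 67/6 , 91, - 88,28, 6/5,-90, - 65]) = [ - 90, - 88, - 65, - 65,  -  48, -29, - 67/6, - 8, - 11/3, - 52/17,- 2,  0,16/15, 6/5, 21,  28,64,69,91 ]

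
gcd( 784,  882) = 98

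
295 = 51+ 244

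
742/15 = 742/15 = 49.47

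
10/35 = 2/7 = 0.29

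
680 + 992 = 1672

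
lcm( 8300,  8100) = 672300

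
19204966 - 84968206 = -65763240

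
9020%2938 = 206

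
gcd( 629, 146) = 1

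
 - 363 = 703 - 1066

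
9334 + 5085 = 14419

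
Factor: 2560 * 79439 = 2^9*5^1 * 19^1*37^1 * 113^1 = 203363840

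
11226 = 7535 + 3691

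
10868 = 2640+8228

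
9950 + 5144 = 15094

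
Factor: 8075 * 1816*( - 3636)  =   - 53319031200=-2^5*3^2*5^2 * 17^1 * 19^1*101^1* 227^1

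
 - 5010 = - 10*501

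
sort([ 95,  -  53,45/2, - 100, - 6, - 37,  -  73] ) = [- 100, - 73, - 53 ,  -  37, - 6, 45/2 , 95 ] 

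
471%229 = 13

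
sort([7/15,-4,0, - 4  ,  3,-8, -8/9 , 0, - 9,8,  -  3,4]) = [ - 9,-8, - 4, - 4, -3, -8/9, 0,0, 7/15,3,4, 8 ]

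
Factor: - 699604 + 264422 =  - 435182 = - 2^1*11^1*131^1*151^1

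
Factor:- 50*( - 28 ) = 2^3*5^2 * 7^1 = 1400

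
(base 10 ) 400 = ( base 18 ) 144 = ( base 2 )110010000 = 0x190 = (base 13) 24a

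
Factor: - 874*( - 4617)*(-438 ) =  - 1767443004 = -2^2 * 3^6*19^2 *23^1*73^1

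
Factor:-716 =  - 2^2*179^1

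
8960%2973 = 41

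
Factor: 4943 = 4943^1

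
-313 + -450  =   - 763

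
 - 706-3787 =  - 4493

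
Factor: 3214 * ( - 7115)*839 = - 2^1*5^1*839^1 * 1423^1* 1607^1=- 19185924790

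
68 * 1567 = 106556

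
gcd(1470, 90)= 30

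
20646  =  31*666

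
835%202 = 27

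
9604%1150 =404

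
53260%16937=2449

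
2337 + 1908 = 4245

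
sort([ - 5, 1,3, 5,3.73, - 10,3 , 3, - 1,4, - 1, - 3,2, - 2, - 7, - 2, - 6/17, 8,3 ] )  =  [ - 10, - 7,  -  5, - 3,- 2,-2, - 1, - 1, - 6/17,1,2,3, 3,3, 3 , 3.73,4,5,8 ]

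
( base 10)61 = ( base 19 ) 34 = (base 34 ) 1r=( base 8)75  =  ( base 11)56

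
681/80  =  8 + 41/80 = 8.51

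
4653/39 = 119 + 4/13=119.31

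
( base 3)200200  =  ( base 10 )504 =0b111111000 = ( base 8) 770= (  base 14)280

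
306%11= 9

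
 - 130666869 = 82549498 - 213216367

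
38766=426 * 91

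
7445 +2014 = 9459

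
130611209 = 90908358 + 39702851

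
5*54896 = 274480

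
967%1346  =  967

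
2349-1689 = 660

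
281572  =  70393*4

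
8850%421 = 9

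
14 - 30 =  - 16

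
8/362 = 4/181=0.02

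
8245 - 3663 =4582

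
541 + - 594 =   -  53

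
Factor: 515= 5^1*103^1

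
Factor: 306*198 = 60588 = 2^2*3^4*11^1*  17^1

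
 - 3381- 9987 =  - 13368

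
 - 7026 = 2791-9817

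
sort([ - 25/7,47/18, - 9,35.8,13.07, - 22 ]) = [ - 22,  -  9, - 25/7,47/18 , 13.07, 35.8]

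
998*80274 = 80113452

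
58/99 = 58/99= 0.59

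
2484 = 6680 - 4196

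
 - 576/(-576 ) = 1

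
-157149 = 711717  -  868866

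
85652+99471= 185123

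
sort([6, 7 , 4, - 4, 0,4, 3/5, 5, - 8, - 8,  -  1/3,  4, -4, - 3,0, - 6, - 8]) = [ - 8,  -  8, - 8,-6, - 4, - 4, - 3, - 1/3, 0, 0, 3/5, 4, 4, 4, 5,6,  7 ]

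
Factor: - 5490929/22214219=  -  223^1 * 2393^( - 1)*9283^(-1 ) * 24623^1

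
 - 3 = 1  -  4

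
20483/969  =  20483/969 =21.14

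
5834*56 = 326704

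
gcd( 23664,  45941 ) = 1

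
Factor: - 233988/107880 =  - 629/290 = - 2^(-1)*5^( - 1 )*17^1 * 29^( - 1)* 37^1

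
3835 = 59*65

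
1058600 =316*3350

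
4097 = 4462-365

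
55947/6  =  18649/2 = 9324.50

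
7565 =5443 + 2122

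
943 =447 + 496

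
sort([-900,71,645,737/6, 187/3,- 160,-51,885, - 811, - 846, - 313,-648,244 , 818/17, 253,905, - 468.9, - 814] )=[-900, - 846, - 814,-811, - 648,-468.9 ,-313, - 160, - 51 , 818/17,187/3,71,737/6,244, 253,645,885,905 ]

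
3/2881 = 3/2881 = 0.00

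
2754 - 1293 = 1461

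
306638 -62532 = 244106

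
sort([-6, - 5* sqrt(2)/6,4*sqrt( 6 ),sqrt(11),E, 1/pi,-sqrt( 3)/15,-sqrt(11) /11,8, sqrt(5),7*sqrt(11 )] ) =[-6,  -  5*sqrt(2)/6, - sqrt(11 ) /11, -sqrt(3) /15 , 1/pi,sqrt( 5),E, sqrt(11), 8,  4*sqrt (6),  7*sqrt(11)] 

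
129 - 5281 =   -  5152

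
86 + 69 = 155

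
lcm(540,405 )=1620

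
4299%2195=2104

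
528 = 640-112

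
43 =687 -644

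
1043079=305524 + 737555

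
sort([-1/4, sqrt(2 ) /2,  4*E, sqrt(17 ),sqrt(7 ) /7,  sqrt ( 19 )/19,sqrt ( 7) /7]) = [ - 1/4,sqrt(19 )/19, sqrt( 7)/7, sqrt(7)/7, sqrt( 2 )/2, sqrt(17 ),4*E ]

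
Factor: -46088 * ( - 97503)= 4493718264 = 2^3* 3^1*7^2*823^1 * 4643^1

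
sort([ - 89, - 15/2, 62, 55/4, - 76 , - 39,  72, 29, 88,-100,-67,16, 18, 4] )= [ - 100, - 89, - 76, -67,  -  39, - 15/2, 4,55/4, 16, 18, 29, 62,72,88] 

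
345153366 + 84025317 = 429178683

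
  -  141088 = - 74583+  - 66505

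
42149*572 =24109228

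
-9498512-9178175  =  -18676687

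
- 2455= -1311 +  - 1144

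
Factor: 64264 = 2^3*29^1*277^1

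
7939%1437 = 754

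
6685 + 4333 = 11018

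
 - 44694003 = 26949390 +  - 71643393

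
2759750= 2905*950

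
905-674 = 231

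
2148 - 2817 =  - 669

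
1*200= 200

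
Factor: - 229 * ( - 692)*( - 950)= - 2^3 * 5^2*19^1*173^1*229^1  =  -  150544600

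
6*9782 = 58692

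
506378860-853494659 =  -347115799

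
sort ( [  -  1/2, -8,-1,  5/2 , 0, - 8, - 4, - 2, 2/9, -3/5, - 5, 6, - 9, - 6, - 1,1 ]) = [ - 9,  -  8, - 8, - 6,-5, - 4, - 2,  -  1 , - 1, - 3/5, - 1/2,0,2/9 , 1 , 5/2,6 ]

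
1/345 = 1/345 =0.00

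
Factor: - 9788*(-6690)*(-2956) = -193563964320  =  - 2^5 *3^1*5^1 * 223^1*739^1 *2447^1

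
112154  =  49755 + 62399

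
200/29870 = 20/2987 = 0.01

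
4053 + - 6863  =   - 2810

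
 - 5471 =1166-6637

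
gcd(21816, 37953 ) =9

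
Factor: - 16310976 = -2^6*3^1*11^1*7723^1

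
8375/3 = 2791 + 2/3 = 2791.67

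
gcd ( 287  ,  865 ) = 1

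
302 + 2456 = 2758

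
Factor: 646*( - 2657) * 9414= -2^2*3^2*17^1*19^1*523^1*2657^1 = - 16158396708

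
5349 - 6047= - 698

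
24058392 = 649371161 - 625312769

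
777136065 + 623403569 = 1400539634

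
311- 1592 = -1281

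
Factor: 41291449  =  61^1 * 676909^1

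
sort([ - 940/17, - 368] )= [ - 368,-940/17]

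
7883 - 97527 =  - 89644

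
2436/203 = 12 =12.00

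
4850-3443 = 1407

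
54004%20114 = 13776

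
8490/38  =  223 + 8/19 = 223.42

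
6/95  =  6/95 = 0.06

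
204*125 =25500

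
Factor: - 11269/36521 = - 191^1*619^( - 1) = - 191/619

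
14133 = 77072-62939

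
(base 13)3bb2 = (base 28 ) AQR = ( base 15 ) 2830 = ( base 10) 8595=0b10000110010011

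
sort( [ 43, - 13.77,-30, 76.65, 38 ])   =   [ - 30, - 13.77, 38,43, 76.65]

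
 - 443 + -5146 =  - 5589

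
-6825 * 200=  - 1365000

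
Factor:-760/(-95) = 8 = 2^3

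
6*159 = 954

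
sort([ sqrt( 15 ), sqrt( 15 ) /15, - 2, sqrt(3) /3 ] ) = [ - 2 , sqrt( 15 )/15, sqrt ( 3) /3, sqrt ( 15)]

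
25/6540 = 5/1308 = 0.00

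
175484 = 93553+81931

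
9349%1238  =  683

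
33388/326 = 102 + 68/163= 102.42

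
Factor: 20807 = 20807^1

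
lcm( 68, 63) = 4284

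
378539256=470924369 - 92385113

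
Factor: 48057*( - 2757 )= - 3^2*83^1*193^1 * 919^1=- 132493149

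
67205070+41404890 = 108609960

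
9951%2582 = 2205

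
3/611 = 3/611 = 0.00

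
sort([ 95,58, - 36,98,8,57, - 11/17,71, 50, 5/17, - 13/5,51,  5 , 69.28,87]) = [ - 36, - 13/5,  -  11/17 , 5/17 , 5, 8, 50 , 51, 57, 58,69.28 , 71,87, 95, 98]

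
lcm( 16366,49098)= 49098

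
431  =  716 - 285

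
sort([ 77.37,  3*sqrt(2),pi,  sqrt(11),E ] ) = [ E,pi,  sqrt( 11) , 3*  sqrt( 2),  77.37]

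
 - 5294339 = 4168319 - 9462658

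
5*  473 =2365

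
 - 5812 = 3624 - 9436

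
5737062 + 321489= 6058551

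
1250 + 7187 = 8437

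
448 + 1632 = 2080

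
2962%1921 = 1041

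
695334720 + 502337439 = 1197672159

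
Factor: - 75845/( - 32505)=7/3 =3^ ( - 1)*7^1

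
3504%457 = 305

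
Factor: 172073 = 11^1*15643^1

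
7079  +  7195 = 14274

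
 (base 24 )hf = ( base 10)423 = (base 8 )647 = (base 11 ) 355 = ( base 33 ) CR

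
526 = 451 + 75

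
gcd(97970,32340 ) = 10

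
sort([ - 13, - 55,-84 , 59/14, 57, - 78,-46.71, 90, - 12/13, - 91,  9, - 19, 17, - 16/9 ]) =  [ - 91, - 84, - 78, - 55,  -  46.71, - 19, - 13,  -  16/9, - 12/13,59/14,9,17, 57,  90 ]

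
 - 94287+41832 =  - 52455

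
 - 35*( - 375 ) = 13125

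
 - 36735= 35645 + -72380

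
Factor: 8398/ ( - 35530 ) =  - 13/55 = -5^(-1)* 11^(- 1)*13^1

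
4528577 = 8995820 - 4467243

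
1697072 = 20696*82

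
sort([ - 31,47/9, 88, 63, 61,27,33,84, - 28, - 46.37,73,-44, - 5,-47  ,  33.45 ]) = [ - 47, - 46.37, - 44,  -  31, - 28, - 5,47/9,27,33, 33.45,61, 63,73,84,88]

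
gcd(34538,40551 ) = 7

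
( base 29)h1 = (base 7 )1304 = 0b111101110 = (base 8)756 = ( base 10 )494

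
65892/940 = 16473/235 = 70.10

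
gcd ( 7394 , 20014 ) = 2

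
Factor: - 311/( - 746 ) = 2^( - 1 )* 311^1 * 373^( - 1)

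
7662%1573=1370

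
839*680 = 570520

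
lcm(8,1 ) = 8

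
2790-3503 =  - 713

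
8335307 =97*85931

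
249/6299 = 249/6299 = 0.04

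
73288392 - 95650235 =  - 22361843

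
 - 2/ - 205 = 2/205 = 0.01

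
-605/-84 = 7 + 17/84 = 7.20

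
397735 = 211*1885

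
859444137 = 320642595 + 538801542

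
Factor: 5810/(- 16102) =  - 5^1* 7^1*97^(  -  1) = - 35/97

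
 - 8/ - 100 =2/25= 0.08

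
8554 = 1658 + 6896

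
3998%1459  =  1080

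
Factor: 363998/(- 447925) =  - 2^1*5^( - 2 )* 19^( - 1 )*193^1 = -386/475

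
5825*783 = 4560975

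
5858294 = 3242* 1807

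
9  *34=306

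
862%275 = 37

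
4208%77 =50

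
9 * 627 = 5643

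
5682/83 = 68+38/83 = 68.46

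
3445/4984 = 3445/4984=0.69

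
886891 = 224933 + 661958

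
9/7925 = 9/7925= 0.00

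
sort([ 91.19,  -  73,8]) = [ - 73, 8, 91.19 ] 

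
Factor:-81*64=  -  5184 = - 2^6*3^4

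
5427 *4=21708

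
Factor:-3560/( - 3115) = 2^3*7^( - 1) = 8/7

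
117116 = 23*5092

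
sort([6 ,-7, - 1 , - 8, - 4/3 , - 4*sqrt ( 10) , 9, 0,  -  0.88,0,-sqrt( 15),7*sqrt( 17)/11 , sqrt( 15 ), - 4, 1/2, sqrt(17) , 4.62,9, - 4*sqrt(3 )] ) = [ - 4*sqrt( 10 ), -8, - 7 , - 4 * sqrt( 3) , - 4 ,-sqrt(15),-4/3,-1,- 0.88,0, 0,1/2,7*sqrt( 17)/11,sqrt(15 ) , sqrt( 17),4.62,6, 9, 9] 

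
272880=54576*5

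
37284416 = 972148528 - 934864112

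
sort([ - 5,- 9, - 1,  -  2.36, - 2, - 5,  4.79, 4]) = [ - 9,  -  5, - 5, - 2.36,  -  2, - 1,4,4.79]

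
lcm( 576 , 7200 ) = 14400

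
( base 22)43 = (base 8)133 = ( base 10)91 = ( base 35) 2l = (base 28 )37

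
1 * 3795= 3795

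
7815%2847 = 2121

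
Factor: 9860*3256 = 2^5*5^1*11^1*17^1*29^1* 37^1 = 32104160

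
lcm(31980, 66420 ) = 863460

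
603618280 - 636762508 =  -  33144228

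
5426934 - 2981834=2445100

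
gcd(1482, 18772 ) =494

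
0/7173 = 0 = 0.00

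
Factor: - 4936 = -2^3 * 617^1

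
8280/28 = 2070/7 =295.71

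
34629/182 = 4947/26 = 190.27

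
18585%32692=18585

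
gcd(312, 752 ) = 8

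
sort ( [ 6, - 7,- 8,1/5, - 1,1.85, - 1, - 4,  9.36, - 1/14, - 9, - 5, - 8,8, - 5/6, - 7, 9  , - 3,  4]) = [ - 9, - 8,-8, - 7, - 7, - 5, - 4, - 3, - 1, - 1, - 5/6, - 1/14, 1/5,  1.85,4, 6,8,9,9.36]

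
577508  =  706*818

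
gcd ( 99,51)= 3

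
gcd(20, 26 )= 2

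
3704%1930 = 1774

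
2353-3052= - 699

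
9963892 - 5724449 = 4239443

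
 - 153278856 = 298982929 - 452261785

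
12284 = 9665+2619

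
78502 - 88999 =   -  10497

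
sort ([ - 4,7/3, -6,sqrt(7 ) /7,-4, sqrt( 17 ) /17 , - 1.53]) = [-6,-4, - 4, - 1.53,sqrt( 17 ) /17, sqrt(7 )/7,  7/3]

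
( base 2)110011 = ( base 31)1K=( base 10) 51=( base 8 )63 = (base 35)1G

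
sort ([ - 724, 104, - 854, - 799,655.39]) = [ - 854,-799, - 724,104,655.39]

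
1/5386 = 1/5386 = 0.00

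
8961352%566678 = 461182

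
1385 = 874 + 511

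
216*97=20952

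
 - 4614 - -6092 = 1478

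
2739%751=486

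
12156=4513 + 7643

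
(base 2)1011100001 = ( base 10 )737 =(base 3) 1000022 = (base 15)342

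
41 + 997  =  1038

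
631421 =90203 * 7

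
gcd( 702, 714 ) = 6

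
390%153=84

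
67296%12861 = 2991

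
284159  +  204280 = 488439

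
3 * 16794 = 50382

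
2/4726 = 1/2363 = 0.00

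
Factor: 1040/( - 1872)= - 3^(  -  2)*5^1  =  - 5/9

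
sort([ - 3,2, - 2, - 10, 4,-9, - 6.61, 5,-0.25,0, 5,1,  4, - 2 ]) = [ - 10,-9,-6.61,-3,-2, - 2,-0.25, 0 , 1,2, 4,4, 5, 5]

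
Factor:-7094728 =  - 2^3*127^1 *6983^1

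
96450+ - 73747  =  22703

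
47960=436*110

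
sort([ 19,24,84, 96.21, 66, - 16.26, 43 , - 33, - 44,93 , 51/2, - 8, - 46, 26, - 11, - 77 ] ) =[- 77, - 46, - 44,- 33, - 16.26, - 11,- 8,19, 24, 51/2, 26, 43, 66,84  ,  93, 96.21 ]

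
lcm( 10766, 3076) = 21532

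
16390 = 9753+6637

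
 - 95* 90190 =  - 8568050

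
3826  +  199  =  4025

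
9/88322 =9/88322  =  0.00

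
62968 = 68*926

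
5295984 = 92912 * 57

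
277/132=277/132=2.10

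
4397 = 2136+2261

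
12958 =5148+7810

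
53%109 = 53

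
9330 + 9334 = 18664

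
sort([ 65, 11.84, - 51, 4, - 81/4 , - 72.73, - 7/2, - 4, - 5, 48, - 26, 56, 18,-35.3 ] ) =[ - 72.73, - 51, - 35.3,  -  26,-81/4, - 5,  -  4, - 7/2, 4,11.84, 18, 48,56 , 65]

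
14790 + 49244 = 64034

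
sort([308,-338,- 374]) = [  -  374,-338,  308 ]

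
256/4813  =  256/4813 = 0.05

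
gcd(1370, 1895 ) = 5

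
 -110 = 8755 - 8865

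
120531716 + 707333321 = 827865037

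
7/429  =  7/429  =  0.02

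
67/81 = 67/81 = 0.83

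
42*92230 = 3873660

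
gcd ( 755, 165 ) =5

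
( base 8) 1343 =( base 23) 193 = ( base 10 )739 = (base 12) 517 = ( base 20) 1GJ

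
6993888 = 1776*3938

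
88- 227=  - 139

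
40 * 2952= 118080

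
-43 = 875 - 918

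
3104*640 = 1986560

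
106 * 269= 28514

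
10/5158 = 5/2579 = 0.00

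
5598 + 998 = 6596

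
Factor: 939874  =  2^1*13^1*37^1*977^1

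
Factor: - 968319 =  - 3^2*11^1*9781^1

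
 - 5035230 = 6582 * (-765) 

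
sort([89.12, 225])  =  [89.12 , 225 ]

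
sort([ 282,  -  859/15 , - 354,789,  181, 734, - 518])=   [ - 518, - 354, - 859/15,  181, 282, 734,789 ] 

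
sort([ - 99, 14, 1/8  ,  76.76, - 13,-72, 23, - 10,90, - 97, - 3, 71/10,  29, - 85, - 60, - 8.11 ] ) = [-99, - 97,-85,- 72,-60, - 13, - 10, - 8.11, - 3, 1/8, 71/10, 14, 23, 29, 76.76, 90]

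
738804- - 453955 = 1192759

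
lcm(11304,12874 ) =463464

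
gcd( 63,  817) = 1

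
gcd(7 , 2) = 1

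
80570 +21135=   101705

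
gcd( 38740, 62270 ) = 130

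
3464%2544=920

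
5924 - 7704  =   - 1780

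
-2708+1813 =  - 895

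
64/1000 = 8/125 = 0.06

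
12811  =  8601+4210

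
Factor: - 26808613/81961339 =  - 13^1*2062201^1*81961339^ ( - 1)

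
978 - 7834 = -6856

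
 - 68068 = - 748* 91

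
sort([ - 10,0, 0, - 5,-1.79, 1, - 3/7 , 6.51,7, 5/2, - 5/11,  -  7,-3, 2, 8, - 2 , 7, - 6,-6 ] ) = [ - 10,  -  7, - 6, - 6,-5, - 3, - 2,-1.79,-5/11, - 3/7,  0, 0, 1, 2,5/2,  6.51, 7, 7,  8]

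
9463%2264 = 407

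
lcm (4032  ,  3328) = 209664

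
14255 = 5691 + 8564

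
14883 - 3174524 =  - 3159641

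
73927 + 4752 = 78679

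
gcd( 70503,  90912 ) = 3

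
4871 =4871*1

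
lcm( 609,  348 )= 2436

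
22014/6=3669 = 3669.00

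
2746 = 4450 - 1704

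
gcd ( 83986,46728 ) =2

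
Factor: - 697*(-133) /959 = 13243/137 = 17^1*19^1*41^1*137^(-1 )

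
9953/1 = 9953 = 9953.00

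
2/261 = 2/261 = 0.01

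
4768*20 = 95360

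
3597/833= 4+265/833  =  4.32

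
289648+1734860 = 2024508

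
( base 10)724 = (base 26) 11m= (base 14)39a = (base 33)LV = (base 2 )1011010100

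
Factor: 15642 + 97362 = 113004=2^2*3^2 * 43^1*73^1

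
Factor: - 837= - 3^3*31^1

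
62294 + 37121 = 99415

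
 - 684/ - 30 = 22+4/5 = 22.80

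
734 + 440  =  1174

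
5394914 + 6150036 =11544950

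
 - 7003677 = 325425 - 7329102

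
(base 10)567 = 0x237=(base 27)l0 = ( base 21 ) 160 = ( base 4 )20313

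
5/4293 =5/4293 = 0.00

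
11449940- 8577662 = 2872278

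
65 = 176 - 111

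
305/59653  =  305/59653 = 0.01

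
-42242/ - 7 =6034 + 4/7  =  6034.57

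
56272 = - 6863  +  63135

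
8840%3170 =2500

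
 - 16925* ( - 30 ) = 507750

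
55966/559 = 100 + 66/559 = 100.12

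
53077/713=74+315/713=74.44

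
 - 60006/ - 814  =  30003/407 = 73.72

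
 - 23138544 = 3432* ( - 6742)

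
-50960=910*( - 56)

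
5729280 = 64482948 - 58753668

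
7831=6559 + 1272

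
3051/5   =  610 + 1/5=610.20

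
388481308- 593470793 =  - 204989485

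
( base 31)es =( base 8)716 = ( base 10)462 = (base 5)3322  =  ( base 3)122010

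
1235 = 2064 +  - 829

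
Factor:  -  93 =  - 3^1* 31^1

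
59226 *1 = 59226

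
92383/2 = 92383/2 = 46191.50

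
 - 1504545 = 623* (-2415)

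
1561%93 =73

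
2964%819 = 507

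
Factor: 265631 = 491^1*541^1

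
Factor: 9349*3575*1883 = 5^2 * 7^1*11^1*13^1*269^1*9349^1 = 62934897025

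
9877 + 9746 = 19623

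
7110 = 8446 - 1336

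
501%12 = 9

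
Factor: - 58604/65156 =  - 7^1*23^1*179^( - 1 ) = -161/179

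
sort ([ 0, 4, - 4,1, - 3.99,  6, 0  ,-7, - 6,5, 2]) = [ - 7,  -  6, - 4, - 3.99,  0,0,  1, 2 , 4,5, 6] 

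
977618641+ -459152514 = 518466127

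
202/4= 50 + 1/2=50.50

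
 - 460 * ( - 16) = 7360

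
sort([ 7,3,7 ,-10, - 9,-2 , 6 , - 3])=[ - 10, - 9,-3, - 2,3,6,7,7]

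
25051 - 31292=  - 6241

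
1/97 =1/97 =0.01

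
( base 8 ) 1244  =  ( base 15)301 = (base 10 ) 676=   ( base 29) N9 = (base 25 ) 121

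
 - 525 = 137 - 662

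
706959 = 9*78551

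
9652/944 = 10 + 53/236 = 10.22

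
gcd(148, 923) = 1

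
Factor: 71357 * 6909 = 493005513 = 3^1*7^2 *11^1*13^1*47^1*499^1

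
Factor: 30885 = 3^1*5^1*29^1*71^1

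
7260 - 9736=-2476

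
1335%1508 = 1335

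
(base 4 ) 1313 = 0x77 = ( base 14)87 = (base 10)119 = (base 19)65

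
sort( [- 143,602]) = [ - 143, 602 ]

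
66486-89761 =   -  23275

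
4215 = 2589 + 1626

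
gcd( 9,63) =9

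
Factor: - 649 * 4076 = -2^2 * 11^1 * 59^1*1019^1 = - 2645324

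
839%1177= 839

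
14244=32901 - 18657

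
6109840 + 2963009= 9072849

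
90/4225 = 18/845=0.02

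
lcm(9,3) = 9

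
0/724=0 = 0.00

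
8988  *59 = 530292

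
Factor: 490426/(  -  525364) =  - 379/406 = -  2^ (- 1 )*7^( - 1 )*29^( -1)*379^1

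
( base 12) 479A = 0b1111101100110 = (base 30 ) 8RS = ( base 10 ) 8038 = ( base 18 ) 16EA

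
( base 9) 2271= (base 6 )11444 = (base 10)1684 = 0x694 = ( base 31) 1na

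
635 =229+406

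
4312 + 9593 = 13905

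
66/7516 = 33/3758= 0.01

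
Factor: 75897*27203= 3^4*11^1*937^1*2473^1 =2064626091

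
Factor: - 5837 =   -  13^1*449^1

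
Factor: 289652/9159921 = 2^2 * 3^ ( - 2 )*11^1*29^1*227^1*797^( - 1)*1277^(-1) 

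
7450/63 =118 + 16/63 = 118.25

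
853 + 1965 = 2818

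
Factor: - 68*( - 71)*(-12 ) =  - 57936 = - 2^4*3^1*17^1*71^1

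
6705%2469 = 1767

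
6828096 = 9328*732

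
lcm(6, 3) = 6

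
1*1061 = 1061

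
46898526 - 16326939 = 30571587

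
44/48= 11/12 = 0.92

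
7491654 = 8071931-580277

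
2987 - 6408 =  - 3421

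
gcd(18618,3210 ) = 642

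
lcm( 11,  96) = 1056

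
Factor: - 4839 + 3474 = -1365 =- 3^1*5^1*7^1 *13^1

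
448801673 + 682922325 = 1131723998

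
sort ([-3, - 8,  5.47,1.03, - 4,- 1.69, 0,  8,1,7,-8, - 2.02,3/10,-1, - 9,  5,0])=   [ - 9, - 8, - 8, - 4,- 3 , - 2.02,- 1.69, -1 , 0,0 , 3/10, 1, 1.03, 5,5.47, 7,8]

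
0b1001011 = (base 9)83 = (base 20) 3f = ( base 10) 75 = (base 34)27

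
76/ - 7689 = -1 + 7613/7689 = - 0.01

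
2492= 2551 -59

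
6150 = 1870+4280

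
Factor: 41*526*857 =2^1*41^1*263^1 * 857^1 = 18482062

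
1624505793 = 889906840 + 734598953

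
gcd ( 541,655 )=1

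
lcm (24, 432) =432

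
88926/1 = 88926= 88926.00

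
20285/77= 263 + 34/77= 263.44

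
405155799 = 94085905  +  311069894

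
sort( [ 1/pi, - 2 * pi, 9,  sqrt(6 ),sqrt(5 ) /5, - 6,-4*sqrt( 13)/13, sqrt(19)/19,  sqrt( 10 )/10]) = [ - 2*pi, - 6, - 4*sqrt ( 13 )/13,  sqrt(19 ) /19,sqrt( 10 )/10,1/pi, sqrt( 5 )/5,sqrt( 6 ),  9 ]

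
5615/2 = 2807+ 1/2= 2807.50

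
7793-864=6929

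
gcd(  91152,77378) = 2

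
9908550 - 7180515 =2728035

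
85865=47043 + 38822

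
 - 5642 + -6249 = -11891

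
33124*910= 30142840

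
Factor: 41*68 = 2^2 * 17^1*41^1 =2788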